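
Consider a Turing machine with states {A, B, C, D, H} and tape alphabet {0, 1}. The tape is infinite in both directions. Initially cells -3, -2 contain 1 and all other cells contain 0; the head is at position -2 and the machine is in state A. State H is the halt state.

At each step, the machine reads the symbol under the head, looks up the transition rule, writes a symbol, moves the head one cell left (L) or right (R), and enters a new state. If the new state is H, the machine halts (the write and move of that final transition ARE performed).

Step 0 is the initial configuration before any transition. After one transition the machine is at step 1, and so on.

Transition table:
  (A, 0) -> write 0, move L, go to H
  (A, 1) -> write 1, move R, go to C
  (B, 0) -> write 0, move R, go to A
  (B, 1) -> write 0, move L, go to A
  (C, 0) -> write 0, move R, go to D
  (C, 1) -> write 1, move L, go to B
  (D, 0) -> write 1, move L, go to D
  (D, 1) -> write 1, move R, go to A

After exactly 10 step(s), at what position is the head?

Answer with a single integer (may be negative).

Answer: 0

Derivation:
Step 1: in state A at pos -2, read 1 -> (A,1)->write 1,move R,goto C. Now: state=C, head=-1, tape[-4..0]=01100 (head:    ^)
Step 2: in state C at pos -1, read 0 -> (C,0)->write 0,move R,goto D. Now: state=D, head=0, tape[-4..1]=011000 (head:     ^)
Step 3: in state D at pos 0, read 0 -> (D,0)->write 1,move L,goto D. Now: state=D, head=-1, tape[-4..1]=011010 (head:    ^)
Step 4: in state D at pos -1, read 0 -> (D,0)->write 1,move L,goto D. Now: state=D, head=-2, tape[-4..1]=011110 (head:   ^)
Step 5: in state D at pos -2, read 1 -> (D,1)->write 1,move R,goto A. Now: state=A, head=-1, tape[-4..1]=011110 (head:    ^)
Step 6: in state A at pos -1, read 1 -> (A,1)->write 1,move R,goto C. Now: state=C, head=0, tape[-4..1]=011110 (head:     ^)
Step 7: in state C at pos 0, read 1 -> (C,1)->write 1,move L,goto B. Now: state=B, head=-1, tape[-4..1]=011110 (head:    ^)
Step 8: in state B at pos -1, read 1 -> (B,1)->write 0,move L,goto A. Now: state=A, head=-2, tape[-4..1]=011010 (head:   ^)
Step 9: in state A at pos -2, read 1 -> (A,1)->write 1,move R,goto C. Now: state=C, head=-1, tape[-4..1]=011010 (head:    ^)
Step 10: in state C at pos -1, read 0 -> (C,0)->write 0,move R,goto D. Now: state=D, head=0, tape[-4..1]=011010 (head:     ^)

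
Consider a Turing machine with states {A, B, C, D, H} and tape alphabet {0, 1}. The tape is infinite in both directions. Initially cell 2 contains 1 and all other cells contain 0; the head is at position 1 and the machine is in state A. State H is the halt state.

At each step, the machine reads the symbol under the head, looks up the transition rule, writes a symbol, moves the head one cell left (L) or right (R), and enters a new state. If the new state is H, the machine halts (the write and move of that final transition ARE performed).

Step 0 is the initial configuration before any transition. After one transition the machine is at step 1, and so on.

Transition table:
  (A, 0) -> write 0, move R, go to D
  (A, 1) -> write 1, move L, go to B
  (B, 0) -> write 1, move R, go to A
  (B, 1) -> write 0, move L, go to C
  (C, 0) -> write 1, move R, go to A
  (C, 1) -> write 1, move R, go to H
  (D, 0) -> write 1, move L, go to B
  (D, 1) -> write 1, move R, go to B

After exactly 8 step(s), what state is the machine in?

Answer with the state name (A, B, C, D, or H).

Answer: C

Derivation:
Step 1: in state A at pos 1, read 0 -> (A,0)->write 0,move R,goto D. Now: state=D, head=2, tape[0..3]=0010 (head:   ^)
Step 2: in state D at pos 2, read 1 -> (D,1)->write 1,move R,goto B. Now: state=B, head=3, tape[0..4]=00100 (head:    ^)
Step 3: in state B at pos 3, read 0 -> (B,0)->write 1,move R,goto A. Now: state=A, head=4, tape[0..5]=001100 (head:     ^)
Step 4: in state A at pos 4, read 0 -> (A,0)->write 0,move R,goto D. Now: state=D, head=5, tape[0..6]=0011000 (head:      ^)
Step 5: in state D at pos 5, read 0 -> (D,0)->write 1,move L,goto B. Now: state=B, head=4, tape[0..6]=0011010 (head:     ^)
Step 6: in state B at pos 4, read 0 -> (B,0)->write 1,move R,goto A. Now: state=A, head=5, tape[0..6]=0011110 (head:      ^)
Step 7: in state A at pos 5, read 1 -> (A,1)->write 1,move L,goto B. Now: state=B, head=4, tape[0..6]=0011110 (head:     ^)
Step 8: in state B at pos 4, read 1 -> (B,1)->write 0,move L,goto C. Now: state=C, head=3, tape[0..6]=0011010 (head:    ^)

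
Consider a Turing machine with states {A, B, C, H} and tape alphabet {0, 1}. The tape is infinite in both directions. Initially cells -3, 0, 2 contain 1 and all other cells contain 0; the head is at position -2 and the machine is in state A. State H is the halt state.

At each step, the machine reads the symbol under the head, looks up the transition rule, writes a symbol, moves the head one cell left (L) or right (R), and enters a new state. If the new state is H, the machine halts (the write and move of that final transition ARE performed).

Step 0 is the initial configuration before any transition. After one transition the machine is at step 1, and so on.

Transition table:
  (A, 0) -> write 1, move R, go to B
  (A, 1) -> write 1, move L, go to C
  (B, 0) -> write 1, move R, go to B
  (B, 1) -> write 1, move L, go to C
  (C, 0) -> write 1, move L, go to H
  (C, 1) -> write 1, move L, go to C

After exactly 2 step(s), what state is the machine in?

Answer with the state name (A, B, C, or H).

Answer: B

Derivation:
Step 1: in state A at pos -2, read 0 -> (A,0)->write 1,move R,goto B. Now: state=B, head=-1, tape[-4..3]=01101010 (head:    ^)
Step 2: in state B at pos -1, read 0 -> (B,0)->write 1,move R,goto B. Now: state=B, head=0, tape[-4..3]=01111010 (head:     ^)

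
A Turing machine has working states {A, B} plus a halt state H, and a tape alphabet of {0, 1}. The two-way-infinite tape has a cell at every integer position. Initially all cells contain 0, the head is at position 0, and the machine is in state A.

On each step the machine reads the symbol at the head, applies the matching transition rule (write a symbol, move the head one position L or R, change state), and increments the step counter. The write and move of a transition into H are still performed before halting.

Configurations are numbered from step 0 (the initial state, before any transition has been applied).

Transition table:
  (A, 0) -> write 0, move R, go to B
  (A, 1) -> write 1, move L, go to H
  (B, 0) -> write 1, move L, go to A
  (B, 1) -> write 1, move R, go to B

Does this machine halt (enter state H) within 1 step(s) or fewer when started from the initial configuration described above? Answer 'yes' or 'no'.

Step 1: in state A at pos 0, read 0 -> (A,0)->write 0,move R,goto B. Now: state=B, head=1, tape[-1..2]=0000 (head:   ^)
After 1 step(s): state = B (not H) -> not halted within 1 -> no

Answer: no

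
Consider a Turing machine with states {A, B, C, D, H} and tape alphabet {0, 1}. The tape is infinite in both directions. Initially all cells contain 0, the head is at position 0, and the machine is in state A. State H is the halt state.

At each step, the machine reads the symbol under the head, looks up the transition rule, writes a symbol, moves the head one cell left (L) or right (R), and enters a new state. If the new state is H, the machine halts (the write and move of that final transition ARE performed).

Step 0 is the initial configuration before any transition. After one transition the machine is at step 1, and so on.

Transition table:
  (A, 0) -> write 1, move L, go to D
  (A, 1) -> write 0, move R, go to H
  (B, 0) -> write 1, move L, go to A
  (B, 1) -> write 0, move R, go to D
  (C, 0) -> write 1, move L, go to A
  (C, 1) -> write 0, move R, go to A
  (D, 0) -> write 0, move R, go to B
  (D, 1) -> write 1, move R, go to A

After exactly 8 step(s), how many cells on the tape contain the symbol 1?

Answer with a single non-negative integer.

Answer: 1

Derivation:
Step 1: in state A at pos 0, read 0 -> (A,0)->write 1,move L,goto D. Now: state=D, head=-1, tape[-2..1]=0010 (head:  ^)
Step 2: in state D at pos -1, read 0 -> (D,0)->write 0,move R,goto B. Now: state=B, head=0, tape[-2..1]=0010 (head:   ^)
Step 3: in state B at pos 0, read 1 -> (B,1)->write 0,move R,goto D. Now: state=D, head=1, tape[-2..2]=00000 (head:    ^)
Step 4: in state D at pos 1, read 0 -> (D,0)->write 0,move R,goto B. Now: state=B, head=2, tape[-2..3]=000000 (head:     ^)
Step 5: in state B at pos 2, read 0 -> (B,0)->write 1,move L,goto A. Now: state=A, head=1, tape[-2..3]=000010 (head:    ^)
Step 6: in state A at pos 1, read 0 -> (A,0)->write 1,move L,goto D. Now: state=D, head=0, tape[-2..3]=000110 (head:   ^)
Step 7: in state D at pos 0, read 0 -> (D,0)->write 0,move R,goto B. Now: state=B, head=1, tape[-2..3]=000110 (head:    ^)
Step 8: in state B at pos 1, read 1 -> (B,1)->write 0,move R,goto D. Now: state=D, head=2, tape[-2..3]=000010 (head:     ^)
Cells containing 1 after step 8: {2} -> 1 cell(s)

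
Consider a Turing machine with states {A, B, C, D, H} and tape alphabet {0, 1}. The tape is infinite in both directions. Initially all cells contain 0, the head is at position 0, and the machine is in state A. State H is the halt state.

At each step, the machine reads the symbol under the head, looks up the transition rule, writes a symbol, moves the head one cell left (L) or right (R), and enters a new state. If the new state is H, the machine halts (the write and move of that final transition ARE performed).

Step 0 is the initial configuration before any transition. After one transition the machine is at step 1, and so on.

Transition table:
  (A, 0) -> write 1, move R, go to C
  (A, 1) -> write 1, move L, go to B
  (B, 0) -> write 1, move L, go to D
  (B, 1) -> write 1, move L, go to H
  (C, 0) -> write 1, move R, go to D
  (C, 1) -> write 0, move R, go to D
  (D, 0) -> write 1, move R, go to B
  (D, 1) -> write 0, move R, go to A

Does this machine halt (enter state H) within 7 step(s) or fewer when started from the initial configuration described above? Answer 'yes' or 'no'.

Step 1: in state A at pos 0, read 0 -> (A,0)->write 1,move R,goto C. Now: state=C, head=1, tape[-1..2]=0100 (head:   ^)
Step 2: in state C at pos 1, read 0 -> (C,0)->write 1,move R,goto D. Now: state=D, head=2, tape[-1..3]=01100 (head:    ^)
Step 3: in state D at pos 2, read 0 -> (D,0)->write 1,move R,goto B. Now: state=B, head=3, tape[-1..4]=011100 (head:     ^)
Step 4: in state B at pos 3, read 0 -> (B,0)->write 1,move L,goto D. Now: state=D, head=2, tape[-1..4]=011110 (head:    ^)
Step 5: in state D at pos 2, read 1 -> (D,1)->write 0,move R,goto A. Now: state=A, head=3, tape[-1..4]=011010 (head:     ^)
Step 6: in state A at pos 3, read 1 -> (A,1)->write 1,move L,goto B. Now: state=B, head=2, tape[-1..4]=011010 (head:    ^)
Step 7: in state B at pos 2, read 0 -> (B,0)->write 1,move L,goto D. Now: state=D, head=1, tape[-1..4]=011110 (head:   ^)
After 7 step(s): state = D (not H) -> not halted within 7 -> no

Answer: no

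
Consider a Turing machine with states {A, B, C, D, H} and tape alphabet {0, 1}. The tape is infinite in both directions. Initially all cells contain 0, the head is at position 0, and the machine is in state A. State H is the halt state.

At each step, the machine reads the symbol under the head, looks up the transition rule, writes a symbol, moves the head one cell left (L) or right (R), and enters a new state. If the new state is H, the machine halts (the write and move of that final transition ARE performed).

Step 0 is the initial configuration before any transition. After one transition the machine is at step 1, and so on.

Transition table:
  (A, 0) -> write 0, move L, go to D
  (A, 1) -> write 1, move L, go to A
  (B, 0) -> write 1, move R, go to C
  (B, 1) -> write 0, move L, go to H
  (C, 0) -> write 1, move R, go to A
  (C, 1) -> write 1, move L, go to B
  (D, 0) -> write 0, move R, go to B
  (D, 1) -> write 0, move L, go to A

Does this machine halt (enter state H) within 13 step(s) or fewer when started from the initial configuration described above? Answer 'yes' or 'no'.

Answer: yes

Derivation:
Step 1: in state A at pos 0, read 0 -> (A,0)->write 0,move L,goto D. Now: state=D, head=-1, tape[-2..1]=0000 (head:  ^)
Step 2: in state D at pos -1, read 0 -> (D,0)->write 0,move R,goto B. Now: state=B, head=0, tape[-2..1]=0000 (head:   ^)
Step 3: in state B at pos 0, read 0 -> (B,0)->write 1,move R,goto C. Now: state=C, head=1, tape[-2..2]=00100 (head:    ^)
Step 4: in state C at pos 1, read 0 -> (C,0)->write 1,move R,goto A. Now: state=A, head=2, tape[-2..3]=001100 (head:     ^)
Step 5: in state A at pos 2, read 0 -> (A,0)->write 0,move L,goto D. Now: state=D, head=1, tape[-2..3]=001100 (head:    ^)
Step 6: in state D at pos 1, read 1 -> (D,1)->write 0,move L,goto A. Now: state=A, head=0, tape[-2..3]=001000 (head:   ^)
Step 7: in state A at pos 0, read 1 -> (A,1)->write 1,move L,goto A. Now: state=A, head=-1, tape[-2..3]=001000 (head:  ^)
Step 8: in state A at pos -1, read 0 -> (A,0)->write 0,move L,goto D. Now: state=D, head=-2, tape[-3..3]=0001000 (head:  ^)
Step 9: in state D at pos -2, read 0 -> (D,0)->write 0,move R,goto B. Now: state=B, head=-1, tape[-3..3]=0001000 (head:   ^)
Step 10: in state B at pos -1, read 0 -> (B,0)->write 1,move R,goto C. Now: state=C, head=0, tape[-3..3]=0011000 (head:    ^)
Step 11: in state C at pos 0, read 1 -> (C,1)->write 1,move L,goto B. Now: state=B, head=-1, tape[-3..3]=0011000 (head:   ^)
Step 12: in state B at pos -1, read 1 -> (B,1)->write 0,move L,goto H. Now: state=H, head=-2, tape[-3..3]=0001000 (head:  ^)
State H reached at step 12; 12 <= 13 -> yes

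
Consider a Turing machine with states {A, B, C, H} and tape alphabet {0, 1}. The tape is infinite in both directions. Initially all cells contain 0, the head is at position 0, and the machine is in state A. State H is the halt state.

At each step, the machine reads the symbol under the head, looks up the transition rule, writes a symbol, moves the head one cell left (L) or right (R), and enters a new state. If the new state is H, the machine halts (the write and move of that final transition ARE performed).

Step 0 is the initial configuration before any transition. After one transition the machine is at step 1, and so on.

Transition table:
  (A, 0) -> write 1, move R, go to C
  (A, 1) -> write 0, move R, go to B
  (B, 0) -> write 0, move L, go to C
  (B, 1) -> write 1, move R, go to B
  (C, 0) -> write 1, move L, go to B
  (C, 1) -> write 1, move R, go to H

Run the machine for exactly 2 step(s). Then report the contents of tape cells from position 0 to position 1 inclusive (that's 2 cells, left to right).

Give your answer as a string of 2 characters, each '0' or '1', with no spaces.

Answer: 11

Derivation:
Step 1: in state A at pos 0, read 0 -> (A,0)->write 1,move R,goto C. Now: state=C, head=1, tape[-1..2]=0100 (head:   ^)
Step 2: in state C at pos 1, read 0 -> (C,0)->write 1,move L,goto B. Now: state=B, head=0, tape[-1..2]=0110 (head:  ^)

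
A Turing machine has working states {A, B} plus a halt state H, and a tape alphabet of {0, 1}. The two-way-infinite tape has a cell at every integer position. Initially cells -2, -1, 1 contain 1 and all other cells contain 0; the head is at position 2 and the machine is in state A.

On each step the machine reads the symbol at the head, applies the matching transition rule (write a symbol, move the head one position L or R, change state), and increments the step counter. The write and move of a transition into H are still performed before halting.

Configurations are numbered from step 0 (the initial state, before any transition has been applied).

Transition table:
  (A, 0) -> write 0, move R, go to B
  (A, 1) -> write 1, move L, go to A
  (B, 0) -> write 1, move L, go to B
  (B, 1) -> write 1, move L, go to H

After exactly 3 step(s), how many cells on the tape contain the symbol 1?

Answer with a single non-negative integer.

Answer: 5

Derivation:
Step 1: in state A at pos 2, read 0 -> (A,0)->write 0,move R,goto B. Now: state=B, head=3, tape[-3..4]=01101000 (head:       ^)
Step 2: in state B at pos 3, read 0 -> (B,0)->write 1,move L,goto B. Now: state=B, head=2, tape[-3..4]=01101010 (head:      ^)
Step 3: in state B at pos 2, read 0 -> (B,0)->write 1,move L,goto B. Now: state=B, head=1, tape[-3..4]=01101110 (head:     ^)
Cells containing 1 after step 3: {-2, -1, 1, 2, 3} -> 5 cell(s)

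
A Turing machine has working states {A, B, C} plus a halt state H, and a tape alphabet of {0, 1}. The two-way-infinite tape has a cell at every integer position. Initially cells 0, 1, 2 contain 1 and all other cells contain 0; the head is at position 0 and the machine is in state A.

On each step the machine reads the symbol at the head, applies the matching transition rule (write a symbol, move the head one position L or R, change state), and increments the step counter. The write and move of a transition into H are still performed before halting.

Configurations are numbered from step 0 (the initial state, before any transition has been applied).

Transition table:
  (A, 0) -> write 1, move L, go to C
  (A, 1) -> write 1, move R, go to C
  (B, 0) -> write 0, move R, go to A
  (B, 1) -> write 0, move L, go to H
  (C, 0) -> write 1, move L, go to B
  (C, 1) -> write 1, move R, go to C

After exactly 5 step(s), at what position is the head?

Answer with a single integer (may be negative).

Step 1: in state A at pos 0, read 1 -> (A,1)->write 1,move R,goto C. Now: state=C, head=1, tape[-1..3]=01110 (head:   ^)
Step 2: in state C at pos 1, read 1 -> (C,1)->write 1,move R,goto C. Now: state=C, head=2, tape[-1..3]=01110 (head:    ^)
Step 3: in state C at pos 2, read 1 -> (C,1)->write 1,move R,goto C. Now: state=C, head=3, tape[-1..4]=011100 (head:     ^)
Step 4: in state C at pos 3, read 0 -> (C,0)->write 1,move L,goto B. Now: state=B, head=2, tape[-1..4]=011110 (head:    ^)
Step 5: in state B at pos 2, read 1 -> (B,1)->write 0,move L,goto H. Now: state=H, head=1, tape[-1..4]=011010 (head:   ^)

Answer: 1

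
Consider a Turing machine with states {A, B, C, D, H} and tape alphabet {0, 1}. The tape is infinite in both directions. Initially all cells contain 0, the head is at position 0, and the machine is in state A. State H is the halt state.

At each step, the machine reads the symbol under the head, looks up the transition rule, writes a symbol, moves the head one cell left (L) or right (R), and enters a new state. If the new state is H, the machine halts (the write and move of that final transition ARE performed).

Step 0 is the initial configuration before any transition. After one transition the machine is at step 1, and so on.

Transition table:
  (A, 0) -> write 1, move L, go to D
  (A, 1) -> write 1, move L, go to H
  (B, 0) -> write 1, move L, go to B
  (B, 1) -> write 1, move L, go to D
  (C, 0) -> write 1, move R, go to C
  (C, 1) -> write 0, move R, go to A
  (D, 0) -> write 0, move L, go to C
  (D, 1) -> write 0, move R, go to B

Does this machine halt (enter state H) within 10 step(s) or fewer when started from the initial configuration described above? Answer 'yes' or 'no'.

Step 1: in state A at pos 0, read 0 -> (A,0)->write 1,move L,goto D. Now: state=D, head=-1, tape[-2..1]=0010 (head:  ^)
Step 2: in state D at pos -1, read 0 -> (D,0)->write 0,move L,goto C. Now: state=C, head=-2, tape[-3..1]=00010 (head:  ^)
Step 3: in state C at pos -2, read 0 -> (C,0)->write 1,move R,goto C. Now: state=C, head=-1, tape[-3..1]=01010 (head:   ^)
Step 4: in state C at pos -1, read 0 -> (C,0)->write 1,move R,goto C. Now: state=C, head=0, tape[-3..1]=01110 (head:    ^)
Step 5: in state C at pos 0, read 1 -> (C,1)->write 0,move R,goto A. Now: state=A, head=1, tape[-3..2]=011000 (head:     ^)
Step 6: in state A at pos 1, read 0 -> (A,0)->write 1,move L,goto D. Now: state=D, head=0, tape[-3..2]=011010 (head:    ^)
Step 7: in state D at pos 0, read 0 -> (D,0)->write 0,move L,goto C. Now: state=C, head=-1, tape[-3..2]=011010 (head:   ^)
Step 8: in state C at pos -1, read 1 -> (C,1)->write 0,move R,goto A. Now: state=A, head=0, tape[-3..2]=010010 (head:    ^)
Step 9: in state A at pos 0, read 0 -> (A,0)->write 1,move L,goto D. Now: state=D, head=-1, tape[-3..2]=010110 (head:   ^)
Step 10: in state D at pos -1, read 0 -> (D,0)->write 0,move L,goto C. Now: state=C, head=-2, tape[-3..2]=010110 (head:  ^)
After 10 step(s): state = C (not H) -> not halted within 10 -> no

Answer: no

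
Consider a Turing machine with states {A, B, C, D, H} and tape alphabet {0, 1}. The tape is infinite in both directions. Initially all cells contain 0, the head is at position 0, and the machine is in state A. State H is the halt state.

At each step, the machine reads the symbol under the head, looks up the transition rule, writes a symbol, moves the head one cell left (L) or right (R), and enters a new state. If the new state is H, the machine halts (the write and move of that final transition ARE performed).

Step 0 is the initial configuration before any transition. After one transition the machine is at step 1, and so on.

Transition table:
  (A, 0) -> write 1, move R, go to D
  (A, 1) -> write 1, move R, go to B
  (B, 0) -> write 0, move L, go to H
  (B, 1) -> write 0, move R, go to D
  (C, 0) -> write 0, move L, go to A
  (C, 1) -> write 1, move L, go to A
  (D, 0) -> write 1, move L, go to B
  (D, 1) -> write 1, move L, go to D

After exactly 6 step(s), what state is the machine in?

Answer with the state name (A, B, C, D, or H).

Answer: H

Derivation:
Step 1: in state A at pos 0, read 0 -> (A,0)->write 1,move R,goto D. Now: state=D, head=1, tape[-1..2]=0100 (head:   ^)
Step 2: in state D at pos 1, read 0 -> (D,0)->write 1,move L,goto B. Now: state=B, head=0, tape[-1..2]=0110 (head:  ^)
Step 3: in state B at pos 0, read 1 -> (B,1)->write 0,move R,goto D. Now: state=D, head=1, tape[-1..2]=0010 (head:   ^)
Step 4: in state D at pos 1, read 1 -> (D,1)->write 1,move L,goto D. Now: state=D, head=0, tape[-1..2]=0010 (head:  ^)
Step 5: in state D at pos 0, read 0 -> (D,0)->write 1,move L,goto B. Now: state=B, head=-1, tape[-2..2]=00110 (head:  ^)
Step 6: in state B at pos -1, read 0 -> (B,0)->write 0,move L,goto H. Now: state=H, head=-2, tape[-3..2]=000110 (head:  ^)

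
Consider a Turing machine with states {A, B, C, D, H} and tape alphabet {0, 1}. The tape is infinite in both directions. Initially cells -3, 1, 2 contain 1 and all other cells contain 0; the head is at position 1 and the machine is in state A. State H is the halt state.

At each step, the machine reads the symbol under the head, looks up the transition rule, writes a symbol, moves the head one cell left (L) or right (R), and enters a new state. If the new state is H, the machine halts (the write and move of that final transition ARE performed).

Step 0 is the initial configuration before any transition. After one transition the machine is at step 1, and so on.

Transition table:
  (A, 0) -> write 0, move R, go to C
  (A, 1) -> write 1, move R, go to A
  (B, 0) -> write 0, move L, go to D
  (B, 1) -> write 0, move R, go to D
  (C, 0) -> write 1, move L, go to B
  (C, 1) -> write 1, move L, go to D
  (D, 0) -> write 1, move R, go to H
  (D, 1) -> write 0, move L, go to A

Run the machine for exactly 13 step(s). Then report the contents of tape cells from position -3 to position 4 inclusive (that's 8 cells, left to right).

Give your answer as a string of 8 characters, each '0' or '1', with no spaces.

Answer: 10001011

Derivation:
Step 1: in state A at pos 1, read 1 -> (A,1)->write 1,move R,goto A. Now: state=A, head=2, tape[-4..3]=01000110 (head:       ^)
Step 2: in state A at pos 2, read 1 -> (A,1)->write 1,move R,goto A. Now: state=A, head=3, tape[-4..4]=010001100 (head:        ^)
Step 3: in state A at pos 3, read 0 -> (A,0)->write 0,move R,goto C. Now: state=C, head=4, tape[-4..5]=0100011000 (head:         ^)
Step 4: in state C at pos 4, read 0 -> (C,0)->write 1,move L,goto B. Now: state=B, head=3, tape[-4..5]=0100011010 (head:        ^)
Step 5: in state B at pos 3, read 0 -> (B,0)->write 0,move L,goto D. Now: state=D, head=2, tape[-4..5]=0100011010 (head:       ^)
Step 6: in state D at pos 2, read 1 -> (D,1)->write 0,move L,goto A. Now: state=A, head=1, tape[-4..5]=0100010010 (head:      ^)
Step 7: in state A at pos 1, read 1 -> (A,1)->write 1,move R,goto A. Now: state=A, head=2, tape[-4..5]=0100010010 (head:       ^)
Step 8: in state A at pos 2, read 0 -> (A,0)->write 0,move R,goto C. Now: state=C, head=3, tape[-4..5]=0100010010 (head:        ^)
Step 9: in state C at pos 3, read 0 -> (C,0)->write 1,move L,goto B. Now: state=B, head=2, tape[-4..5]=0100010110 (head:       ^)
Step 10: in state B at pos 2, read 0 -> (B,0)->write 0,move L,goto D. Now: state=D, head=1, tape[-4..5]=0100010110 (head:      ^)
Step 11: in state D at pos 1, read 1 -> (D,1)->write 0,move L,goto A. Now: state=A, head=0, tape[-4..5]=0100000110 (head:     ^)
Step 12: in state A at pos 0, read 0 -> (A,0)->write 0,move R,goto C. Now: state=C, head=1, tape[-4..5]=0100000110 (head:      ^)
Step 13: in state C at pos 1, read 0 -> (C,0)->write 1,move L,goto B. Now: state=B, head=0, tape[-4..5]=0100010110 (head:     ^)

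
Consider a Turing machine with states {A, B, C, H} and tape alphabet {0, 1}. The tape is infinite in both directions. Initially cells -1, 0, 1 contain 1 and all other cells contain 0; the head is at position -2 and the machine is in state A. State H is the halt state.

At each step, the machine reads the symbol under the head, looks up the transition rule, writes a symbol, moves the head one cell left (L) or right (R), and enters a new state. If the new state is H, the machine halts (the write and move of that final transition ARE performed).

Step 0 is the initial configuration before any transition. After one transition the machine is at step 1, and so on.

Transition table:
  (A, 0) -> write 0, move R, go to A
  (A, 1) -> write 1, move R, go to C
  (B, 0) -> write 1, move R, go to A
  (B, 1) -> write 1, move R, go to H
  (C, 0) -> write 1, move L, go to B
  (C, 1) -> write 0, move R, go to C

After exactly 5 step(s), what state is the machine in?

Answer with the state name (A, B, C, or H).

Answer: B

Derivation:
Step 1: in state A at pos -2, read 0 -> (A,0)->write 0,move R,goto A. Now: state=A, head=-1, tape[-3..2]=001110 (head:   ^)
Step 2: in state A at pos -1, read 1 -> (A,1)->write 1,move R,goto C. Now: state=C, head=0, tape[-3..2]=001110 (head:    ^)
Step 3: in state C at pos 0, read 1 -> (C,1)->write 0,move R,goto C. Now: state=C, head=1, tape[-3..2]=001010 (head:     ^)
Step 4: in state C at pos 1, read 1 -> (C,1)->write 0,move R,goto C. Now: state=C, head=2, tape[-3..3]=0010000 (head:      ^)
Step 5: in state C at pos 2, read 0 -> (C,0)->write 1,move L,goto B. Now: state=B, head=1, tape[-3..3]=0010010 (head:     ^)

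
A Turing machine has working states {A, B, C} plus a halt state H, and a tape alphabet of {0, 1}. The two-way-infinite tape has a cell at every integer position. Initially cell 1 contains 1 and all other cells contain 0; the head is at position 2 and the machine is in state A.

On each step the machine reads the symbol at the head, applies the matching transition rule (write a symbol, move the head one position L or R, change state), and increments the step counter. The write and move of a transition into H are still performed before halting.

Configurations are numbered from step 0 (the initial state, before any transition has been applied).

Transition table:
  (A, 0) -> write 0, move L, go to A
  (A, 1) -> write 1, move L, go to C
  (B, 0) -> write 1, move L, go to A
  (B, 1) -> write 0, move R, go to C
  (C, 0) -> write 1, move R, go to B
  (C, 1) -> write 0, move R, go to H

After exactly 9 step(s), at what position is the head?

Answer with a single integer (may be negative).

Answer: 3

Derivation:
Step 1: in state A at pos 2, read 0 -> (A,0)->write 0,move L,goto A. Now: state=A, head=1, tape[0..3]=0100 (head:  ^)
Step 2: in state A at pos 1, read 1 -> (A,1)->write 1,move L,goto C. Now: state=C, head=0, tape[-1..3]=00100 (head:  ^)
Step 3: in state C at pos 0, read 0 -> (C,0)->write 1,move R,goto B. Now: state=B, head=1, tape[-1..3]=01100 (head:   ^)
Step 4: in state B at pos 1, read 1 -> (B,1)->write 0,move R,goto C. Now: state=C, head=2, tape[-1..3]=01000 (head:    ^)
Step 5: in state C at pos 2, read 0 -> (C,0)->write 1,move R,goto B. Now: state=B, head=3, tape[-1..4]=010100 (head:     ^)
Step 6: in state B at pos 3, read 0 -> (B,0)->write 1,move L,goto A. Now: state=A, head=2, tape[-1..4]=010110 (head:    ^)
Step 7: in state A at pos 2, read 1 -> (A,1)->write 1,move L,goto C. Now: state=C, head=1, tape[-1..4]=010110 (head:   ^)
Step 8: in state C at pos 1, read 0 -> (C,0)->write 1,move R,goto B. Now: state=B, head=2, tape[-1..4]=011110 (head:    ^)
Step 9: in state B at pos 2, read 1 -> (B,1)->write 0,move R,goto C. Now: state=C, head=3, tape[-1..4]=011010 (head:     ^)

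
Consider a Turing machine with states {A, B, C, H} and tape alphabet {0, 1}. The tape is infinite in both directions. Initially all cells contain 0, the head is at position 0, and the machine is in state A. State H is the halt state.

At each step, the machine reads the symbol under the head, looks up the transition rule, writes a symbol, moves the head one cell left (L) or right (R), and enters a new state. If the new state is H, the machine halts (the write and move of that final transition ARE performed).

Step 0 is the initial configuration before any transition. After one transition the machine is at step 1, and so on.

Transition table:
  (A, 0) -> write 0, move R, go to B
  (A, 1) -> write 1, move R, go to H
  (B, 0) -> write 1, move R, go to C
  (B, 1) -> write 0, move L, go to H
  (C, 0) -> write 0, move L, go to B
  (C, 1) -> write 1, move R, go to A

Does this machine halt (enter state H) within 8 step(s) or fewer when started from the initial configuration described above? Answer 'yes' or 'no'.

Answer: yes

Derivation:
Step 1: in state A at pos 0, read 0 -> (A,0)->write 0,move R,goto B. Now: state=B, head=1, tape[-1..2]=0000 (head:   ^)
Step 2: in state B at pos 1, read 0 -> (B,0)->write 1,move R,goto C. Now: state=C, head=2, tape[-1..3]=00100 (head:    ^)
Step 3: in state C at pos 2, read 0 -> (C,0)->write 0,move L,goto B. Now: state=B, head=1, tape[-1..3]=00100 (head:   ^)
Step 4: in state B at pos 1, read 1 -> (B,1)->write 0,move L,goto H. Now: state=H, head=0, tape[-1..3]=00000 (head:  ^)
State H reached at step 4; 4 <= 8 -> yes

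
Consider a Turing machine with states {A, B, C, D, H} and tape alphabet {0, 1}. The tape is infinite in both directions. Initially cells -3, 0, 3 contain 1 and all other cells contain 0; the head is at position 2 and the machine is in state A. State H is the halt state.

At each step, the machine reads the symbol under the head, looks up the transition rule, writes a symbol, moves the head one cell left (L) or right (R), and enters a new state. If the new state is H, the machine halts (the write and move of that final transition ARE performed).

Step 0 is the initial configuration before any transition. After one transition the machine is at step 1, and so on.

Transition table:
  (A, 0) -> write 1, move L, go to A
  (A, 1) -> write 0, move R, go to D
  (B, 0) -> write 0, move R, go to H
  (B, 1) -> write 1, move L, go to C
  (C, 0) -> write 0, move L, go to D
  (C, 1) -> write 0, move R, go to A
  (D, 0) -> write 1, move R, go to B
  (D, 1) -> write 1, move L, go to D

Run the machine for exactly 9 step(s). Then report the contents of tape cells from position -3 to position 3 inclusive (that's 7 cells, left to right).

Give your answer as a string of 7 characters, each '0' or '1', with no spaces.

Step 1: in state A at pos 2, read 0 -> (A,0)->write 1,move L,goto A. Now: state=A, head=1, tape[-4..4]=010010110 (head:      ^)
Step 2: in state A at pos 1, read 0 -> (A,0)->write 1,move L,goto A. Now: state=A, head=0, tape[-4..4]=010011110 (head:     ^)
Step 3: in state A at pos 0, read 1 -> (A,1)->write 0,move R,goto D. Now: state=D, head=1, tape[-4..4]=010001110 (head:      ^)
Step 4: in state D at pos 1, read 1 -> (D,1)->write 1,move L,goto D. Now: state=D, head=0, tape[-4..4]=010001110 (head:     ^)
Step 5: in state D at pos 0, read 0 -> (D,0)->write 1,move R,goto B. Now: state=B, head=1, tape[-4..4]=010011110 (head:      ^)
Step 6: in state B at pos 1, read 1 -> (B,1)->write 1,move L,goto C. Now: state=C, head=0, tape[-4..4]=010011110 (head:     ^)
Step 7: in state C at pos 0, read 1 -> (C,1)->write 0,move R,goto A. Now: state=A, head=1, tape[-4..4]=010001110 (head:      ^)
Step 8: in state A at pos 1, read 1 -> (A,1)->write 0,move R,goto D. Now: state=D, head=2, tape[-4..4]=010000110 (head:       ^)
Step 9: in state D at pos 2, read 1 -> (D,1)->write 1,move L,goto D. Now: state=D, head=1, tape[-4..4]=010000110 (head:      ^)

Answer: 1000011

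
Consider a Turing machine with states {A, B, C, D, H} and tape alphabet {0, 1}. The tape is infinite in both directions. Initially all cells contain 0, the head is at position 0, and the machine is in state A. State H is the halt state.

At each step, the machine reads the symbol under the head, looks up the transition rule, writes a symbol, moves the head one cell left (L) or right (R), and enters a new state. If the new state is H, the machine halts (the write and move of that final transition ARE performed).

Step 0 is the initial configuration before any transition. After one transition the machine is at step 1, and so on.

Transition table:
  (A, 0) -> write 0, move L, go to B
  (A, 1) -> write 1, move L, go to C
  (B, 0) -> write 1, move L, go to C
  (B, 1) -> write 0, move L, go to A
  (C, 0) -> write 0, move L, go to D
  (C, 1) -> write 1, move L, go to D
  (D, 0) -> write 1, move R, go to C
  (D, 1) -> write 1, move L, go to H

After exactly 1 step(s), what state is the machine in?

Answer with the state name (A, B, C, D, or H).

Answer: B

Derivation:
Step 1: in state A at pos 0, read 0 -> (A,0)->write 0,move L,goto B. Now: state=B, head=-1, tape[-2..1]=0000 (head:  ^)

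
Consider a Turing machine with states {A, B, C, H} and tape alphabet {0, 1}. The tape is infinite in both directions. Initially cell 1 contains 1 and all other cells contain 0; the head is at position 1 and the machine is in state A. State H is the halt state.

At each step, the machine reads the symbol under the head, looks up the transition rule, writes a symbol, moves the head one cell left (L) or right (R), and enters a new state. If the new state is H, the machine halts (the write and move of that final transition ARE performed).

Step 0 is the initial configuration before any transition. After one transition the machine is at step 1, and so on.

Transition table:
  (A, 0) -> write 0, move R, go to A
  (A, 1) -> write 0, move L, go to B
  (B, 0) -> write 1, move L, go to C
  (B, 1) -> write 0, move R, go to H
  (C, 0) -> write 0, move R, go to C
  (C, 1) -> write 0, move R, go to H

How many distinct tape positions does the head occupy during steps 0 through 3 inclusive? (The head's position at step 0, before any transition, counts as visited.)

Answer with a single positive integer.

Answer: 3

Derivation:
Step 1: in state A at pos 1, read 1 -> (A,1)->write 0,move L,goto B. Now: state=B, head=0, tape[-1..2]=0000 (head:  ^)
Step 2: in state B at pos 0, read 0 -> (B,0)->write 1,move L,goto C. Now: state=C, head=-1, tape[-2..2]=00100 (head:  ^)
Step 3: in state C at pos -1, read 0 -> (C,0)->write 0,move R,goto C. Now: state=C, head=0, tape[-2..2]=00100 (head:   ^)
Head positions at steps 0..3: starting at 1, distinct positions visited = {-1, 0, 1} -> 3 position(s)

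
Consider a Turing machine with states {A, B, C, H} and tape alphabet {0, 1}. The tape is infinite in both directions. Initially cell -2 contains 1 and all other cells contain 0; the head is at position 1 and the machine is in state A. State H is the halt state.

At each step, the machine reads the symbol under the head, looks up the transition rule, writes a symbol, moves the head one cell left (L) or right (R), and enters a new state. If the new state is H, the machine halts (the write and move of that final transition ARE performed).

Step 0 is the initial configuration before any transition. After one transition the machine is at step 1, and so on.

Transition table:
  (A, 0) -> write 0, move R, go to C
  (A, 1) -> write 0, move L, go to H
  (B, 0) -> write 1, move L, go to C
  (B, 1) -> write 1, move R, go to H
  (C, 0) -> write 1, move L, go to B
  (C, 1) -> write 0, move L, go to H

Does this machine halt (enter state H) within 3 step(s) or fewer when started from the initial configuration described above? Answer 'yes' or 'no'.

Answer: no

Derivation:
Step 1: in state A at pos 1, read 0 -> (A,0)->write 0,move R,goto C. Now: state=C, head=2, tape[-3..3]=0100000 (head:      ^)
Step 2: in state C at pos 2, read 0 -> (C,0)->write 1,move L,goto B. Now: state=B, head=1, tape[-3..3]=0100010 (head:     ^)
Step 3: in state B at pos 1, read 0 -> (B,0)->write 1,move L,goto C. Now: state=C, head=0, tape[-3..3]=0100110 (head:    ^)
After 3 step(s): state = C (not H) -> not halted within 3 -> no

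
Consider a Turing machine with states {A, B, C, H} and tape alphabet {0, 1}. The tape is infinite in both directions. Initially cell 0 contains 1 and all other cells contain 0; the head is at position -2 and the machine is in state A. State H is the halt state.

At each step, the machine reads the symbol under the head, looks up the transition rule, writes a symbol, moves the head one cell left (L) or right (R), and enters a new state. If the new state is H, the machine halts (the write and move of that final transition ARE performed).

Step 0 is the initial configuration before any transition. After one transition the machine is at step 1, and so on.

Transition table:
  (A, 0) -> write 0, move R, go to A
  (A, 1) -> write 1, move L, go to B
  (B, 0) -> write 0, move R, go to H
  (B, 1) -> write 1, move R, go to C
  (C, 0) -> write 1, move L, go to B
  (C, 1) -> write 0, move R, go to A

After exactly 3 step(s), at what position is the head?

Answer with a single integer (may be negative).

Step 1: in state A at pos -2, read 0 -> (A,0)->write 0,move R,goto A. Now: state=A, head=-1, tape[-3..1]=00010 (head:   ^)
Step 2: in state A at pos -1, read 0 -> (A,0)->write 0,move R,goto A. Now: state=A, head=0, tape[-3..1]=00010 (head:    ^)
Step 3: in state A at pos 0, read 1 -> (A,1)->write 1,move L,goto B. Now: state=B, head=-1, tape[-3..1]=00010 (head:   ^)

Answer: -1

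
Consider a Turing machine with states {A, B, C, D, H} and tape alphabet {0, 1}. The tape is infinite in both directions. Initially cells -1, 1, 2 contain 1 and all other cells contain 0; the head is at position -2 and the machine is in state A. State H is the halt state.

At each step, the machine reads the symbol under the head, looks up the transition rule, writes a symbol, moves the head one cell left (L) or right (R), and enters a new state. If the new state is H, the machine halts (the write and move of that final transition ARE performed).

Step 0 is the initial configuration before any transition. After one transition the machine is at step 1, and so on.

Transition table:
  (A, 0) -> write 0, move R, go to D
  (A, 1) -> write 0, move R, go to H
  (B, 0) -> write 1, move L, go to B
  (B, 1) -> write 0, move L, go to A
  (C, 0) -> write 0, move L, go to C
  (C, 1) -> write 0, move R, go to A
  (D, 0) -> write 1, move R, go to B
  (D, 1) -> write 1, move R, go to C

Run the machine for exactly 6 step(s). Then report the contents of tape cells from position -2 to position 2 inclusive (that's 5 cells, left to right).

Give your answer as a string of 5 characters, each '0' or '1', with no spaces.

Step 1: in state A at pos -2, read 0 -> (A,0)->write 0,move R,goto D. Now: state=D, head=-1, tape[-3..3]=0010110 (head:   ^)
Step 2: in state D at pos -1, read 1 -> (D,1)->write 1,move R,goto C. Now: state=C, head=0, tape[-3..3]=0010110 (head:    ^)
Step 3: in state C at pos 0, read 0 -> (C,0)->write 0,move L,goto C. Now: state=C, head=-1, tape[-3..3]=0010110 (head:   ^)
Step 4: in state C at pos -1, read 1 -> (C,1)->write 0,move R,goto A. Now: state=A, head=0, tape[-3..3]=0000110 (head:    ^)
Step 5: in state A at pos 0, read 0 -> (A,0)->write 0,move R,goto D. Now: state=D, head=1, tape[-3..3]=0000110 (head:     ^)
Step 6: in state D at pos 1, read 1 -> (D,1)->write 1,move R,goto C. Now: state=C, head=2, tape[-3..3]=0000110 (head:      ^)

Answer: 00011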